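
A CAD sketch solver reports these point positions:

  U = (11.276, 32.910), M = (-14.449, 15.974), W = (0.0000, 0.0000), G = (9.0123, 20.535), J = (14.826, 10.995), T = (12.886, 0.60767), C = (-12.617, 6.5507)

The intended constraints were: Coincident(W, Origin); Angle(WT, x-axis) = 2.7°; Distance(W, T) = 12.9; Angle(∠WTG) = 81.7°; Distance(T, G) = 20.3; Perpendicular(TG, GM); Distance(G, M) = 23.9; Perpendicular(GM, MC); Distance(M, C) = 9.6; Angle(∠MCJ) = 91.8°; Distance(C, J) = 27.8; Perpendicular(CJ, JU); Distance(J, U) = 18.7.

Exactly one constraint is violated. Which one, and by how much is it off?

Distance(J, U) = 18.7 — off by 3.50.

W = (0.00, 0.00) ✓; WT at 2.700° ✓; |WT| = 12.90 ✓; ∠WTG = 81.70° ✓; |TG| = 20.30 ✓; ∠(TG, GM) = 90.00° ✓; |GM| = 23.90 ✓; ∠(GM, MC) = 90.00° ✓; |MC| = 9.600 ✓; ∠MCJ = 91.80° ✓; |CJ| = 27.80 ✓; ∠(CJ, JU) = 90.00° ✓; |JU| = 22.20 ✗.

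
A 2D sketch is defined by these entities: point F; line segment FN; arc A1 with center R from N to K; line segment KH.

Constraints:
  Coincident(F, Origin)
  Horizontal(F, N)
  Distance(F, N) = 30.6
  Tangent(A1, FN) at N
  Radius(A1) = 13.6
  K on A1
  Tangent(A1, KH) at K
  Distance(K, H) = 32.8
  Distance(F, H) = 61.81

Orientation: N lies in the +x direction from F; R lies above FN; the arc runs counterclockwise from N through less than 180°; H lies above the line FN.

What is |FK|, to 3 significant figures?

46.8

Checks: F.y = 0.00, N.y = 0.00 ✓; |RK| = 13.60 ✓; ∠(RK, KH) = 90.00° ✓; |KH| = 32.80 ✓; |FH| = 61.81 ✓.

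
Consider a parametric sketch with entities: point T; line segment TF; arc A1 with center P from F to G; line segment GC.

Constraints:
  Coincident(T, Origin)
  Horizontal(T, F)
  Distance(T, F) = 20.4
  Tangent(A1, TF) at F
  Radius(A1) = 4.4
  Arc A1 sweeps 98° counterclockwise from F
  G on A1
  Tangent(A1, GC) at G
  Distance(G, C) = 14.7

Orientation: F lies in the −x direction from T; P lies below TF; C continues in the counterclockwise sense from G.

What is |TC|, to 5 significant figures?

29.979

On A1, F sits at bearing 90° from P; a 98° counterclockwise sweep puts G at bearing 188°, so G = P + 4.4·(cos 188°, sin 188°) = (-24.757, -5.0124). Since A1 is tangent to GC there, PG ⟂ GC, so GC runs along (−sin 188°, cos 188°); with |GC| = 14.7, C = (-22.711, -19.569). Then |TC| = |C − T| = 29.979.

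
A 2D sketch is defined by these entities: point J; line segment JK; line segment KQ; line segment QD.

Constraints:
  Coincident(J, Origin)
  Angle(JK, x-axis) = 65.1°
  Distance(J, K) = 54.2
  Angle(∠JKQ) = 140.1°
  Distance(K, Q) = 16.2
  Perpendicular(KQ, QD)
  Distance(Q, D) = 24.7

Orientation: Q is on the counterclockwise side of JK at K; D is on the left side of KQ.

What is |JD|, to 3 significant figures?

58.7

∠JKQ = 140.1°, so KQ runs at 65.1° + (180° − 140.1°) = 105° from the x-axis; with |KQ| = 16.2, Q = K + 16.2·(cos 105°, sin 105°) = (18.6, 64.8). KQ is perpendicular to QD; with |QD| = 24.7 on the left of KQ, D = Q + 24.7·(-0.966, -0.259) = (-5.23, 58.4). Then |JD| = |D − J| = 58.7.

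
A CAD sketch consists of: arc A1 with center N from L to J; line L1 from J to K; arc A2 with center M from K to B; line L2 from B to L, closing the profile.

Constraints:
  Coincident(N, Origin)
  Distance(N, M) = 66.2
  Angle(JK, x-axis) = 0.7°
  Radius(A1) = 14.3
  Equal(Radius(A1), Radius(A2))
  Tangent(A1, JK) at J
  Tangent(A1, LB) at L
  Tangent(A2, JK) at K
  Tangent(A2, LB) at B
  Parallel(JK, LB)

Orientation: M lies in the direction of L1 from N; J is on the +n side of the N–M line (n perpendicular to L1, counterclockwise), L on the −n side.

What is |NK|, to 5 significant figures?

67.727

The slot axis is L1's direction at 0.7°, so u = (cos 0.7°, sin 0.7°) = (0.99993, 0.012217) and n = (−sin 0.7°, cos 0.7°) = (-0.012217, 0.99993). N is at the origin and M lies 66.2 along u from N, so M = 66.2·u = (66.195, 0.80877). Tangency of A1 to both parallel lines with radius 14.3 puts J and L at N ± 14.3·n: J = (-0.17470, 14.299), L = (0.17470, -14.299). Equal radii place K and B the same way about M: K = M + 14.3·n = (66.020, 15.108), B = M − 14.3·n = (66.370, -13.490). Then |NK| = |K − N| = 67.727.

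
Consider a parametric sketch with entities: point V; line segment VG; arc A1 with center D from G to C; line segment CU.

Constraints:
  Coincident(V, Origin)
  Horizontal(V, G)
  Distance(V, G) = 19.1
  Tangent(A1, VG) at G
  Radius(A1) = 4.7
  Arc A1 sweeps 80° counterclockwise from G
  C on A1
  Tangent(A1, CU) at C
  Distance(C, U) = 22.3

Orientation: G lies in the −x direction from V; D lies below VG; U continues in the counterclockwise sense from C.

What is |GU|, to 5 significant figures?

27.207

V is at the origin; V and G share the same y with |VG| = 19.1 and G on the −x side, so G = (-19.100, 0.0000). A1 meets VG tangentially, so DG is at right angles to VG, so D = G + (0, -4.7) = (-19.100, -4.7000). On A1, G sits at bearing 90° from D; an 80° counterclockwise sweep puts C at bearing 170°, so C = D + 4.7·(cos 170°, sin 170°) = (-23.729, -3.8839). Since A1 is tangent to CU there, DC ⟂ CU, so CU runs along (−sin 170°, cos 170°); with |CU| = 22.3, U = (-27.601, -25.845). Then |GU| = |U − G| = 27.207.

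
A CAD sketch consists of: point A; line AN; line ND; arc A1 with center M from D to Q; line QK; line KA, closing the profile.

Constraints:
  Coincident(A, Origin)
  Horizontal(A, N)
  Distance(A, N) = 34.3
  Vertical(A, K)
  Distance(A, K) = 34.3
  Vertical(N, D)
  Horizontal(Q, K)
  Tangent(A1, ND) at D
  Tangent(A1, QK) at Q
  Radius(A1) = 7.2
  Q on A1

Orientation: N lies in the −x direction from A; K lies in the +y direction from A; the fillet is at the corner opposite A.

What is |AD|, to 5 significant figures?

43.714

A is at the origin; A and N share the same y with |AN| = 34.3 and N on the −x side, so N = (-34.300, 0.0000). AK is vertical with |AK| = 34.3 and K on the +y side, so K = (0.0000, 34.300). The virtual corner opposite A is at (-34.300, 34.300). The tangent condition forces MD to be normal to ND and since A1 is tangent to QK there, MQ ⟂ QK, with radius 7.2, so the center M sits 7.2 in from both sides at M = (-27.100, 27.100). That places the tangent points at D = (-34.300, 27.100) on ND and Q = (-27.100, 34.300) on QK. Then |AD| = |D − A| = 43.714.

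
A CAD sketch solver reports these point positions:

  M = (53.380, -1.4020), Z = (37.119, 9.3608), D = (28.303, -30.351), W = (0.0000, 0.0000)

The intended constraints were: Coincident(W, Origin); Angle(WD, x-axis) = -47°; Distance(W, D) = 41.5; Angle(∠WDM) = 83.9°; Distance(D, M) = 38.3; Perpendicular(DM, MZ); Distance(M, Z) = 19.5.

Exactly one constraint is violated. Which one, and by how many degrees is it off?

Perpendicular(DM, MZ) — off by 7.40°.

W = (0.00, 0.00) ✓; WD at -47.00° ✓; |WD| = 41.50 ✓; ∠WDM = 83.90° ✓; |DM| = 38.30 ✓; ∠(DM, MZ) = 97.40° ✗; |MZ| = 19.50 ✓.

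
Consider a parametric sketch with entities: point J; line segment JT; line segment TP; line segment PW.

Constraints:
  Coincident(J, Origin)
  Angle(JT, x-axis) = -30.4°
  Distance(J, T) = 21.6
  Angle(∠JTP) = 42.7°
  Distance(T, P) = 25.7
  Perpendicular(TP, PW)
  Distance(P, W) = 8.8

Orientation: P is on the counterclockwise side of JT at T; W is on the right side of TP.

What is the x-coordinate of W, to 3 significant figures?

19.6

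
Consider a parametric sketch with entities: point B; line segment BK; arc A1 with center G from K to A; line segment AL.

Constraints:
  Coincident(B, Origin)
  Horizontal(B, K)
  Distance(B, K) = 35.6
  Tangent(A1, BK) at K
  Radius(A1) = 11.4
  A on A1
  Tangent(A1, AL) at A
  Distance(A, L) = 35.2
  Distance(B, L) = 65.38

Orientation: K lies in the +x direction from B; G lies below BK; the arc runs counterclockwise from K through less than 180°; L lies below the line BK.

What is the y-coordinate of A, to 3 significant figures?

-17.6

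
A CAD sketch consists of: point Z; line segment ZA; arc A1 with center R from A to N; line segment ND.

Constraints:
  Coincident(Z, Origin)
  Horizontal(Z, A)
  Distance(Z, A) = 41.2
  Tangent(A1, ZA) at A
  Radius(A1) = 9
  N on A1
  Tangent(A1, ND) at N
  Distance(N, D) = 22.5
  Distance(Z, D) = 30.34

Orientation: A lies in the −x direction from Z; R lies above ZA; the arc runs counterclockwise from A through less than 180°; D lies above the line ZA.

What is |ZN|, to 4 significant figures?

34.08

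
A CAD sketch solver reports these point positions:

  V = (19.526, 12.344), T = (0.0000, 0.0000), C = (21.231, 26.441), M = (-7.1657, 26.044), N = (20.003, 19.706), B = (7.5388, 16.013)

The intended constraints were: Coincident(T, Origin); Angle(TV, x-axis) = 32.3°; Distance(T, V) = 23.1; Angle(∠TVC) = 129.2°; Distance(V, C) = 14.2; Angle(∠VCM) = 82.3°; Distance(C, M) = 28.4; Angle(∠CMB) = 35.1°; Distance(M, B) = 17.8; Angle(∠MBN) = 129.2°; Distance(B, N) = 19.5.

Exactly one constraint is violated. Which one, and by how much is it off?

Distance(B, N) = 19.5 — off by 6.50.

T = (0.00, 0.00) ✓; TV at 32.30° ✓; |TV| = 23.10 ✓; ∠TVC = 129.2° ✓; |VC| = 14.20 ✓; ∠VCM = 82.30° ✓; |CM| = 28.40 ✓; ∠CMB = 35.10° ✓; |MB| = 17.80 ✓; ∠MBN = 129.2° ✓; |BN| = 13.00 ✗.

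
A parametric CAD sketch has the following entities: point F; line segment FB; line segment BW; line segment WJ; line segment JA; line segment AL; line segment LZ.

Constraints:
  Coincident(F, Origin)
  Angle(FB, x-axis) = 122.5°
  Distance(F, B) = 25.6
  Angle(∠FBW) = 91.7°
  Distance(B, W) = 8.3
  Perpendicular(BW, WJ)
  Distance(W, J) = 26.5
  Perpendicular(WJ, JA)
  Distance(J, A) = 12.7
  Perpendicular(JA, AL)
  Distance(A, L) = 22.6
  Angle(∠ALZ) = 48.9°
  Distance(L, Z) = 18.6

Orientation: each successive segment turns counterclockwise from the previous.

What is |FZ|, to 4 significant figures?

14.04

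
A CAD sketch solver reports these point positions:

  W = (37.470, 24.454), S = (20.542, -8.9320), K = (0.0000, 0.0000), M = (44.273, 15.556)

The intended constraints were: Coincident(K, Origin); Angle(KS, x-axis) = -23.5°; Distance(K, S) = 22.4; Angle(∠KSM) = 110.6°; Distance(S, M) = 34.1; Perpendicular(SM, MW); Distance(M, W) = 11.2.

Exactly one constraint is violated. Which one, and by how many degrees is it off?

Perpendicular(SM, MW) — off by 8.50°.

K = (0.00, 0.00) ✓; KS at -23.50° ✓; |KS| = 22.40 ✓; ∠KSM = 110.6° ✓; |SM| = 34.10 ✓; ∠(SM, MW) = 81.50° ✗; |MW| = 11.20 ✓.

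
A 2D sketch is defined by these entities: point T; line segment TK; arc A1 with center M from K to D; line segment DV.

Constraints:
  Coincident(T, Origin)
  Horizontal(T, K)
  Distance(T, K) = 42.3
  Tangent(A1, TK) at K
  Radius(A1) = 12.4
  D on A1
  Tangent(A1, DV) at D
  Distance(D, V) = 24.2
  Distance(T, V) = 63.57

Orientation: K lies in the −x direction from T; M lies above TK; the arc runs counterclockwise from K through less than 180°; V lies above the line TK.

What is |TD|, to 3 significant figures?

39.7

Checks: |TK| = 42.30 ✓; |MD| = 12.40 ✓; ∠(MD, DV) = 90.00° ✓; |DV| = 24.20 ✓; |TV| = 63.57 ✓.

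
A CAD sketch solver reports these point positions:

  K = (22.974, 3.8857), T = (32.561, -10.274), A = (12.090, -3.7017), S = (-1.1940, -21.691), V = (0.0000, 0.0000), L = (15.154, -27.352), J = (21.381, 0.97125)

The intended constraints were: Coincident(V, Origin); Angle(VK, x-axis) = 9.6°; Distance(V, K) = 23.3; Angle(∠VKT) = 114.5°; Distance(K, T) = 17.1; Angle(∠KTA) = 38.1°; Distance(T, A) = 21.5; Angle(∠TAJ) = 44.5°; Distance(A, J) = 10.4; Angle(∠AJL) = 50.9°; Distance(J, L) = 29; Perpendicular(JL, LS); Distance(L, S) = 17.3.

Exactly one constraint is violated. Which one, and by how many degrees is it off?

Perpendicular(JL, LS) — off by 6.70°.

V = (0.00, 0.00) ✓; VK at 9.600° ✓; |VK| = 23.30 ✓; ∠VKT = 114.5° ✓; |KT| = 17.10 ✓; ∠KTA = 38.10° ✓; |TA| = 21.50 ✓; ∠TAJ = 44.50° ✓; |AJ| = 10.40 ✓; ∠AJL = 50.90° ✓; |JL| = 29.00 ✓; ∠(JL, LS) = 96.70° ✗; |LS| = 17.30 ✓.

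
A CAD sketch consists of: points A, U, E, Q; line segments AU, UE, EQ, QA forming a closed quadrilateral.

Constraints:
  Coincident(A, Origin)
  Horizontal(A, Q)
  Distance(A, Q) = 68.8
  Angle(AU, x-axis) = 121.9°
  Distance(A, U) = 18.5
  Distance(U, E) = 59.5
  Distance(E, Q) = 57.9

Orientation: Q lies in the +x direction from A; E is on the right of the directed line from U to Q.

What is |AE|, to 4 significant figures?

41.00

A is at the origin; A and Q share the same y with |AQ| = 68.8 and Q in +x, so Q = (68.8, 0). AU runs at 121.9° with |AU| = 18.5, so U = (-9.776, 15.71). E is determined by |UE| = 59.5 and |EQ| = 57.9 together: it lies at the intersection of circle(U, 59.5) and circle(Q, 57.9). With |UQ| = 80.13, the foot of the radical line on UQ is 41.24 from U and the perpendicular offset is √(59.5² − 41.24²) = 42.89. Taking the right-of-UQ solution: E = (22.25, -34.44).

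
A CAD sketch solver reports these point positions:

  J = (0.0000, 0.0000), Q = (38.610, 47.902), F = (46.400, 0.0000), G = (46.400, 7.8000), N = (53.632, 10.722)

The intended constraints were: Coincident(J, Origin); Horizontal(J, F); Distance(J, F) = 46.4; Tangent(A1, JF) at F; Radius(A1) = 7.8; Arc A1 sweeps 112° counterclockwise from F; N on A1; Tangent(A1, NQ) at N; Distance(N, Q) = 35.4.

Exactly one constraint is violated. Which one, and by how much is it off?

Distance(N, Q) = 35.4 — off by 4.70.

J = (0.00, 0.00) ✓; J.y = 0.00, F.y = 0.00 ✓; |JF| = 46.40 ✓; ∠(GF, FJ) = 90.00° ✓; |GF| = 7.800 ✓; bearing(G→N) − bearing(G→F) = 112.0° ✓; |GN| = 7.800 ✓; ∠(GN, NQ) = 90.00° ✓; |NQ| = 40.10 ✗.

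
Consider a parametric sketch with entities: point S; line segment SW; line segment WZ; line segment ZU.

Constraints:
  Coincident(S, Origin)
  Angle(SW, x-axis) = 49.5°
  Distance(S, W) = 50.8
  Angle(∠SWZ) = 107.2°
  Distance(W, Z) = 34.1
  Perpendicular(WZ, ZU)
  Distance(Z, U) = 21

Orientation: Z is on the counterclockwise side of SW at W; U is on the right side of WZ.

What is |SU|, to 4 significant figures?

85.13

S is at the origin; SW runs at 49.5° with length 50.8, so W = 50.8·(cos 49.5°, sin 49.5°) = (32.99, 38.63). ∠SWZ = 107.2°, so WZ runs at 49.5° + (180° − 107.2°) = 122.3° from the x-axis; with |WZ| = 34.1, Z = W + 34.1·(cos 122.3°, sin 122.3°) = (14.77, 67.45). The perpendicularity gives ZU at right angles to WZ; with |ZU| = 21.0 on the right of WZ, U = Z + 21.0·(0.8453, 0.5344) = (32.52, 78.67). Then |SU| = |U − S| = 85.13.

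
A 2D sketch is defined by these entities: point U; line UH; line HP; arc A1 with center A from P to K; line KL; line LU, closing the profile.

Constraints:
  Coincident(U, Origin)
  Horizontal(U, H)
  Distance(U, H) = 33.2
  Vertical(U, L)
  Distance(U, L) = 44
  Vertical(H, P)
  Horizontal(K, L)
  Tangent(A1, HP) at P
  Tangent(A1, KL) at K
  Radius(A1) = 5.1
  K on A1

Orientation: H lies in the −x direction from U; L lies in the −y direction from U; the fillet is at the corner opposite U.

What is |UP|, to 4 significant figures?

51.14

The virtual corner opposite U is at (-33.20, -44.00). Tangency of A1 to HP means the radius AP is perpendicular to HP and the tangent condition forces AK to be normal to KL, with radius 5.1, so the center A sits 5.1 in from both sides at A = (-28.10, -38.90). That places the tangent points at P = (-33.20, -38.90) on HP and K = (-28.10, -44.00) on KL. Then |UP| = |P − U| = 51.14.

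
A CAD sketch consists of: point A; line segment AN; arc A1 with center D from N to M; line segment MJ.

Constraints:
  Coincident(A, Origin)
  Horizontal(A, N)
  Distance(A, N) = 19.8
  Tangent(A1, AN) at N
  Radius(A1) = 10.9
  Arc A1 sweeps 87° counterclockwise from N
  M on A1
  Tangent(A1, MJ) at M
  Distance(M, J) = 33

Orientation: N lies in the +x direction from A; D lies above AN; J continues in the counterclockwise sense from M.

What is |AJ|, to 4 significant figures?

54.07

A is at the origin; AN is horizontal with |AN| = 19.8 and N on the +x side, so N = (19.80, 0.000). Since A1 is tangent to AN there, DN ⟂ AN, so D = N + (0, 10.9) = (19.80, 10.90). On A1, N sits at bearing -90° from D; an 87° counterclockwise sweep puts M at bearing -3°, so M = D + 10.9·(cos -3°, sin -3°) = (30.69, 10.33). The tangent condition forces DM to be normal to MJ, so MJ runs along (−sin -3°, cos -3°); with |MJ| = 33.0, J = (32.41, 43.28). Then |AJ| = |J − A| = 54.07.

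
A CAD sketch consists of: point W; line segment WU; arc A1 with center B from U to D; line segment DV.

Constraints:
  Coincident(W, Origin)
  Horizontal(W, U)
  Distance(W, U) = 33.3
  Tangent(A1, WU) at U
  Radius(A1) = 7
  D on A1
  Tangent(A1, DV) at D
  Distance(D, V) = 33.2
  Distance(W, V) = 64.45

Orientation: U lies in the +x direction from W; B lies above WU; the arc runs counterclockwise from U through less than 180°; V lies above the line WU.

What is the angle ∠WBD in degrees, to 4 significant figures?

138.9°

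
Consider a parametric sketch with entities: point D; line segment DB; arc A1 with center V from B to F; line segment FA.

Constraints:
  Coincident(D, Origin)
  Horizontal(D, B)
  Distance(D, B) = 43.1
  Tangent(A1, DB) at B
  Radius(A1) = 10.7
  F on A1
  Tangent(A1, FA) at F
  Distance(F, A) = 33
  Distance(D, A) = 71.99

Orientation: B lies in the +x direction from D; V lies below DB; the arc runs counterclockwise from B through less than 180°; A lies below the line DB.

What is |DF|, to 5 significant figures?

39.895

Checks: ∠(VB, BD) = 90.00° ✓; |VB| = 10.70 ✓; |VF| = 10.70 ✓; ∠(VF, FA) = 90.00° ✓; |FA| = 33.00 ✓; |DA| = 71.99 ✓.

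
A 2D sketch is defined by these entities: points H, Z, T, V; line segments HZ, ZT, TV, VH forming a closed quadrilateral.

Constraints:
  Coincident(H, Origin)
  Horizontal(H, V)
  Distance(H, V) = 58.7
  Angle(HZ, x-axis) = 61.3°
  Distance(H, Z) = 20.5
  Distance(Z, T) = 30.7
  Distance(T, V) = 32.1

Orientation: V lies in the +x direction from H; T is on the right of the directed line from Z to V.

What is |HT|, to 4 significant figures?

28.34

Checks: |ZT| = 30.70 ✓; |TV| = 32.10 ✓.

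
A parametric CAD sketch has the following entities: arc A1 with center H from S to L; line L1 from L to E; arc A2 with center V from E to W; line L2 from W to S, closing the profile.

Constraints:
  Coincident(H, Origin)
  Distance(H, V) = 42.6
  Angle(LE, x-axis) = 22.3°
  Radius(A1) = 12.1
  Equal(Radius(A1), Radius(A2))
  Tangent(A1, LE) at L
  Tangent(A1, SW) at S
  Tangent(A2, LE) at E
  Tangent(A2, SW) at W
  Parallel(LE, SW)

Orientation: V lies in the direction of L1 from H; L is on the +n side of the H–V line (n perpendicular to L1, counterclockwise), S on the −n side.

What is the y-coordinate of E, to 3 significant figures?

27.4

Tangency of A1 to both parallel lines with radius 12.1 puts L and S at H ± 12.1·n: L = (-4.59, 11.2), S = (4.59, -11.2). Equal radii place E and W the same way about V: E = V + 12.1·n = (34.8, 27.4), W = V − 12.1·n = (44.0, 4.97). So E.y = 27.4.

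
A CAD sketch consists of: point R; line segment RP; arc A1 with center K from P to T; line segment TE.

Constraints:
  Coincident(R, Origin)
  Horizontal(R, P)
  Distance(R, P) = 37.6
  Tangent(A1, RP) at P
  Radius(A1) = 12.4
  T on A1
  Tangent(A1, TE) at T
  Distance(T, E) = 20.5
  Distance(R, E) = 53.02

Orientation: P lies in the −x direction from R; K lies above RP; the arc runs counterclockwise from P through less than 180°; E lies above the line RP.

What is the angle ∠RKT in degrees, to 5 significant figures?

51.837°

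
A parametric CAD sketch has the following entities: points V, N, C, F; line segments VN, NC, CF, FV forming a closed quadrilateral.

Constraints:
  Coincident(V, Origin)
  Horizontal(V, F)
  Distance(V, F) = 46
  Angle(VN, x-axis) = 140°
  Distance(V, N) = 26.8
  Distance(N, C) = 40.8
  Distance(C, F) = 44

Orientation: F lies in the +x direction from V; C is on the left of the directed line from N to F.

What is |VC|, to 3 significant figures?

37.3

Checks: V = (0.00, 0.00) ✓; |NC| = 40.80 ✓; |CF| = 44.00 ✓.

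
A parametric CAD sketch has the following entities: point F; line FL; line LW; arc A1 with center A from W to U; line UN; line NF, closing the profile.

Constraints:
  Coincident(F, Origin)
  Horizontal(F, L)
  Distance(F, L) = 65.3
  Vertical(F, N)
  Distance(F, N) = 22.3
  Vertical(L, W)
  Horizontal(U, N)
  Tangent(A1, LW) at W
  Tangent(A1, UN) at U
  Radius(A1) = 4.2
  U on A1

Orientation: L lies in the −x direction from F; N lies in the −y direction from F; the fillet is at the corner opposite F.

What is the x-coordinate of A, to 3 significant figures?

-61.1

F is at the origin; F and L share the same y with |FL| = 65.3 and L on the −x side, so L = (-65.3, 0.00). F and N share the same x with |FN| = 22.3 and N on the −y side, so N = (0.00, -22.3). The virtual corner opposite F is at (-65.3, -22.3). A1 meets LW tangentially, so AW is at right angles to LW and tangency of A1 to UN means the radius AU is perpendicular to UN, with radius 4.2, so the center A sits 4.2 in from both sides at A = (-61.1, -18.1). So A.x = -61.1.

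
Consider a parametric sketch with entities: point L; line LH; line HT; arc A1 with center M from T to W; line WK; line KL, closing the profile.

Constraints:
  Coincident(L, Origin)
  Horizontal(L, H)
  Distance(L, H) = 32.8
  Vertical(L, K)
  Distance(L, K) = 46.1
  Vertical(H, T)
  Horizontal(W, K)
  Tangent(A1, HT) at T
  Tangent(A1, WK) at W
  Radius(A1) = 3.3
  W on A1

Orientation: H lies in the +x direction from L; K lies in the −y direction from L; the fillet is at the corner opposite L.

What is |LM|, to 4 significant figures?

51.98

L is at the origin; LH is horizontal with |LH| = 32.8 and H on the +x side, so H = (32.80, 0.000). L and K share the same x with |LK| = 46.1 and K on the −y side, so K = (0.000, -46.10). The virtual corner opposite L is at (32.80, -46.10). Since A1 is tangent to HT there, MT ⟂ HT and since A1 is tangent to WK there, MW ⟂ WK, with radius 3.3, so the center M sits 3.3 in from both sides at M = (29.50, -42.80). Then |LM| = |M − L| = 51.98.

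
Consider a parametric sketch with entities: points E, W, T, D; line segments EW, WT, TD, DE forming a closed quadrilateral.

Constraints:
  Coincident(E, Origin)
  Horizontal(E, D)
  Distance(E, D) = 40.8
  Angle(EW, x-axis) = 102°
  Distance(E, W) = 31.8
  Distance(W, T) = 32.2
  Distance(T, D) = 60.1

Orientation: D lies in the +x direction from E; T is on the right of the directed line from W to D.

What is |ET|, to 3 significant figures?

19.3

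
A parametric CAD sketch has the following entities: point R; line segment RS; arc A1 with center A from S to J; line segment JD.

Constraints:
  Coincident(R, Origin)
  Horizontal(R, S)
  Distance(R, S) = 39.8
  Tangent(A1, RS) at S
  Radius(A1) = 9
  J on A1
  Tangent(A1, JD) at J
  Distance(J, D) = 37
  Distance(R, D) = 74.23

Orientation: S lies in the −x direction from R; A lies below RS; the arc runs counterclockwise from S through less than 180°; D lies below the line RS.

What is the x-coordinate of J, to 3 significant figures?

-48.0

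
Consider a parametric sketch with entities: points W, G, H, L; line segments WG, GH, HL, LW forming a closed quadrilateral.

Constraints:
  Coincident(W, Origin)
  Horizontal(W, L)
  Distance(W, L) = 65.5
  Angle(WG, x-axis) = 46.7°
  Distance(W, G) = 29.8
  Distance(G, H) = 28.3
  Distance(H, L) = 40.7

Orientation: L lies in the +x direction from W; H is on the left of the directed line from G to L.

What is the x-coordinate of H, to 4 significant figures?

45.25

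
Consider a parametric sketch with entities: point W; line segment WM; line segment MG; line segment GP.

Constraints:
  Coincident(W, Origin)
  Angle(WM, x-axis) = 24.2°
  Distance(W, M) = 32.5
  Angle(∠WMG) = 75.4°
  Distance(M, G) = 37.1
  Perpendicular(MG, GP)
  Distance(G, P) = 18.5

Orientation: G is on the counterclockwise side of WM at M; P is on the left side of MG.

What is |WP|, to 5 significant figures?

31.676

W is at the origin; WM runs at 24.2° with length 32.5, so M = 32.5·(cos 24.2°, sin 24.2°) = (29.644, 13.322). ∠WMG = 75.4°, so MG runs at 24.2° + (180° − 75.4°) = 128.80° from the x-axis; with |MG| = 37.1, G = M + 37.1·(cos 128.80°, sin 128.80°) = (6.3969, 42.236). The perpendicularity gives GP at right angles to MG; with |GP| = 18.5 on the left of MG, P = G + 18.5·(-0.77934, -0.62660) = (-8.0208, 30.644). Then |WP| = |P − W| = 31.676.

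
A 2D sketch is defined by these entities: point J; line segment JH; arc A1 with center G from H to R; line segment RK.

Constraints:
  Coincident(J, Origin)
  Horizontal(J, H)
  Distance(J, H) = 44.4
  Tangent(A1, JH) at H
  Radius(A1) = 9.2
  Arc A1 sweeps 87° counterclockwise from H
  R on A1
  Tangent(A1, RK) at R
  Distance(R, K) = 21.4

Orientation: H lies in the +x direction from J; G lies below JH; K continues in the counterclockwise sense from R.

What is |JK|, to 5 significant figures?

45.472

On A1, H sits at bearing 90° from G; an 87° counterclockwise sweep puts R at bearing 177°, so R = G + 9.2·(cos 177°, sin 177°) = (35.213, -8.7185). Since A1 is tangent to RK there, GR ⟂ RK, so RK runs along (−sin 177°, cos 177°); with |RK| = 21.4, K = (34.093, -30.089). Then |JK| = |K − J| = 45.472.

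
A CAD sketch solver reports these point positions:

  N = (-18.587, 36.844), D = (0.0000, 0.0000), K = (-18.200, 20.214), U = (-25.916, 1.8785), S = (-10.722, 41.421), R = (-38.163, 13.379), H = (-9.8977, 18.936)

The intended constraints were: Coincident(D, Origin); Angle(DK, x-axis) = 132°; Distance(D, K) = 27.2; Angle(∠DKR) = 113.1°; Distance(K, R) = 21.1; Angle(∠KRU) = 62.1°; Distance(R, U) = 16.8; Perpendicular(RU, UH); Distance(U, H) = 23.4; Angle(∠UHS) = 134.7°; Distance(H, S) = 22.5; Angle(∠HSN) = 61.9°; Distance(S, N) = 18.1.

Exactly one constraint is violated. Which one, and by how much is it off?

Distance(S, N) = 18.1 — off by 9.00.

D = (0.00, 0.00) ✓; DK at 132.0° ✓; |DK| = 27.20 ✓; ∠DKR = 113.1° ✓; |KR| = 21.10 ✓; ∠KRU = 62.10° ✓; |RU| = 16.80 ✓; ∠(RU, UH) = 90.00° ✓; |UH| = 23.40 ✓; ∠UHS = 134.7° ✓; |HS| = 22.50 ✓; ∠HSN = 61.90° ✓; |SN| = 9.100 ✗.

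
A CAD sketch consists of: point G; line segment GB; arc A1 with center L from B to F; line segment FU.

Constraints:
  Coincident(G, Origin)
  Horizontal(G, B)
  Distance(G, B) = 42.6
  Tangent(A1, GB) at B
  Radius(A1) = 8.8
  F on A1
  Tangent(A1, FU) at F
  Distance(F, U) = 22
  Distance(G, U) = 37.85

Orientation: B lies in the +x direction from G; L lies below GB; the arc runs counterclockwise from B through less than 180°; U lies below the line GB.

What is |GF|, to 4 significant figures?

34.80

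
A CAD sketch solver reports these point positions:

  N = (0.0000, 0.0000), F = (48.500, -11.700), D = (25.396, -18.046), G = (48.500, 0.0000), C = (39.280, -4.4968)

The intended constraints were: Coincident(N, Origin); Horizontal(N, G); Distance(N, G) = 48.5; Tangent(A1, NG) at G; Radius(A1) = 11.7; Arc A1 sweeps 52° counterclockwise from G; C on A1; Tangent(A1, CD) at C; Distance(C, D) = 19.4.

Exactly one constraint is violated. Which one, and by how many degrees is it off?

Tangent(A1, CD) at C — off by 7.70°.

N = (0.00, 0.00) ✓; N.y = 0.00, G.y = 0.00 ✓; |NG| = 48.50 ✓; ∠(FG, GN) = 90.00° ✓; |FG| = 11.70 ✓; bearing(F→C) − bearing(F→G) = 52.00° ✓; |FC| = 11.70 ✓; ∠(FC, CD) = 97.70° ✗; |CD| = 19.40 ✓.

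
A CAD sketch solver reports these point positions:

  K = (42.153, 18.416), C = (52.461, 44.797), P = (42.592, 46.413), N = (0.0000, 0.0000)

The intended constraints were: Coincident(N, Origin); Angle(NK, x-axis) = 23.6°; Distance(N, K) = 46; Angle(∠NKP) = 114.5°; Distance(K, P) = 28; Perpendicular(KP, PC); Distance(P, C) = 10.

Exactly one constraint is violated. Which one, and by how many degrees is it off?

Perpendicular(KP, PC) — off by 8.40°.

N = (0.00, 0.00) ✓; NK at 23.60° ✓; |NK| = 46.00 ✓; ∠NKP = 114.5° ✓; |KP| = 28.00 ✓; ∠(KP, PC) = 98.40° ✗; |PC| = 10.00 ✓.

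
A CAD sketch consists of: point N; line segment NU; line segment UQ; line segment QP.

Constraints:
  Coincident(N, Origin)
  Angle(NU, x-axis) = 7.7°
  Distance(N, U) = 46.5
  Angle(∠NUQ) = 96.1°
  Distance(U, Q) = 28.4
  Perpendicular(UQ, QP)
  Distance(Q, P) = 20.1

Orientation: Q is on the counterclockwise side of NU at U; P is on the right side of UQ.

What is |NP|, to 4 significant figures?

74.24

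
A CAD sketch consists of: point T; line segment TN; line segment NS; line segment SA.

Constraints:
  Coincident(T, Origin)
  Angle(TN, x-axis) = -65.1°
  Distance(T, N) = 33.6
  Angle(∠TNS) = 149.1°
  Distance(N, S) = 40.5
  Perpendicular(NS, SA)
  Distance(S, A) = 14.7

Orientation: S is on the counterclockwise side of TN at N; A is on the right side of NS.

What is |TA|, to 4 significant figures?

76.34

∠TNS = 149.1°, so NS runs at -65.1° + (180° − 149.1°) = -34.20° from the x-axis; with |NS| = 40.5, S = N + 40.5·(cos -34.20°, sin -34.20°) = (47.64, -53.24). NS is perpendicular to SA; with |SA| = 14.7 on the right of NS, A = S + 14.7·(-0.5621, -0.8271) = (39.38, -65.40). Then |TA| = |A − T| = 76.34.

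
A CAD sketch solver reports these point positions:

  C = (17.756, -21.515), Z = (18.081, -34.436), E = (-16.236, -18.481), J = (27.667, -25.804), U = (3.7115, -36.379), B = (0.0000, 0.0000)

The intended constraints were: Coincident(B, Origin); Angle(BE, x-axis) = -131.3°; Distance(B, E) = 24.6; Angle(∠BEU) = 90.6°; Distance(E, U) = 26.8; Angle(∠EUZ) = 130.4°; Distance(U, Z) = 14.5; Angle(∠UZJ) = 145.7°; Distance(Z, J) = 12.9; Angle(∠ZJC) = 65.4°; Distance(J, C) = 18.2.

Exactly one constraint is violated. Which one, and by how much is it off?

Distance(J, C) = 18.2 — off by 7.40.

B = (0.00, 0.00) ✓; BE at -131.3° ✓; |BE| = 24.60 ✓; ∠BEU = 90.60° ✓; |EU| = 26.80 ✓; ∠EUZ = 130.4° ✓; |UZ| = 14.50 ✓; ∠UZJ = 145.7° ✓; |ZJ| = 12.90 ✓; ∠ZJC = 65.40° ✓; |JC| = 10.80 ✗.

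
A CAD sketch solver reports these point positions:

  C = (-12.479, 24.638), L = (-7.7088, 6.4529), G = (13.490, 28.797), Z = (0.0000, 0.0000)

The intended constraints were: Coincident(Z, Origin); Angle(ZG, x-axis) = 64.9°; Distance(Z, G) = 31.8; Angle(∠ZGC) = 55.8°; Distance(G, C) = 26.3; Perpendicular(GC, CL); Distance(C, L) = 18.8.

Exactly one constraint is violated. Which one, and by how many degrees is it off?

Perpendicular(GC, CL) — off by 5.60°.

Z = (0.00, 0.00) ✓; ZG at 64.90° ✓; |ZG| = 31.80 ✓; ∠ZGC = 55.80° ✓; |GC| = 26.30 ✓; ∠(GC, CL) = 95.60° ✗; |CL| = 18.80 ✓.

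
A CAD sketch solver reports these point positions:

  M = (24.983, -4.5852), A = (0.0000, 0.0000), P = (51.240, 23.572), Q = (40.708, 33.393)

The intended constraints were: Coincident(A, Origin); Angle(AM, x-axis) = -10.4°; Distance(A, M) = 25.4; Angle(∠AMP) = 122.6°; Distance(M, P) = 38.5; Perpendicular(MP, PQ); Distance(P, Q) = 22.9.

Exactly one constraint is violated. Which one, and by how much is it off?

Distance(P, Q) = 22.9 — off by 8.50.

A = (0.00, 0.00) ✓; AM at -10.40° ✓; |AM| = 25.40 ✓; ∠AMP = 122.6° ✓; |MP| = 38.50 ✓; ∠(MP, PQ) = 90.00° ✓; |PQ| = 14.40 ✗.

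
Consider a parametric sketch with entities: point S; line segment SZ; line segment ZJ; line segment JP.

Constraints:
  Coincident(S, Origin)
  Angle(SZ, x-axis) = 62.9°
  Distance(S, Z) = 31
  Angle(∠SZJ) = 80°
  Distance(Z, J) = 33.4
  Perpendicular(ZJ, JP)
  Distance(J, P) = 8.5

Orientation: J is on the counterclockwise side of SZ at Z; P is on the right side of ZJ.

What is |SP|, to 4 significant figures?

48.04

∠SZJ = 80.0°, so ZJ runs at 62.9° + (180° − 80.0°) = 162.9° from the x-axis; with |ZJ| = 33.4, J = Z + 33.4·(cos 162.9°, sin 162.9°) = (-17.80, 37.42). The perpendicularity gives JP at right angles to ZJ; with |JP| = 8.5 on the right of ZJ, P = J + 8.5·(0.2940, 0.9558) = (-15.30, 45.54). Then |SP| = |P − S| = 48.04.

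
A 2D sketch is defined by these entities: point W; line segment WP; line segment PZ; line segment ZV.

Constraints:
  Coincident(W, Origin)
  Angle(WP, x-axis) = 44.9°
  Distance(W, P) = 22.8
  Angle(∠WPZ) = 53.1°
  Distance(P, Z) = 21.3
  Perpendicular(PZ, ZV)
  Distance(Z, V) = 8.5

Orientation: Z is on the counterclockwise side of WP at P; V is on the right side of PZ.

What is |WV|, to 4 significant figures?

27.79

W is at the origin; WP runs at 44.9° with length 22.8, so P = 22.8·(cos 44.9°, sin 44.9°) = (16.15, 16.09). ∠WPZ = 53.1°, so PZ runs at 44.9° + (180° − 53.1°) = 171.8° from the x-axis; with |PZ| = 21.3, Z = P + 21.3·(cos 171.8°, sin 171.8°) = (-4.932, 19.13). PZ ⟂ ZV; with |ZV| = 8.5 on the right of PZ, V = Z + 8.5·(0.1426, 0.9898) = (-3.720, 27.54). Then |WV| = |V − W| = 27.79.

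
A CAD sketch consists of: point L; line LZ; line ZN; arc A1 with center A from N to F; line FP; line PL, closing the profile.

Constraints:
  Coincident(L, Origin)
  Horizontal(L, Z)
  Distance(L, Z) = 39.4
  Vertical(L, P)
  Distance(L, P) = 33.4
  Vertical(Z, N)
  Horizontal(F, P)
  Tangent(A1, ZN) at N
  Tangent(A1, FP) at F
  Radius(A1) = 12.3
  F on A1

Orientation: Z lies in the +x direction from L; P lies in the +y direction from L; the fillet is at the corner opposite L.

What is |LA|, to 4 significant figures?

34.35

L is at the origin; LZ is horizontal with |LZ| = 39.4 and Z on the +x side, so Z = (39.40, 0.000). L and P share the same x with |LP| = 33.4 and P on the +y side, so P = (0.000, 33.40). The virtual corner opposite L is at (39.40, 33.40). A1 meets ZN tangentially, so AN is at right angles to ZN and the tangent condition forces AF to be normal to FP, with radius 12.3, so the center A sits 12.3 in from both sides at A = (27.10, 21.10). Then |LA| = |A − L| = 34.35.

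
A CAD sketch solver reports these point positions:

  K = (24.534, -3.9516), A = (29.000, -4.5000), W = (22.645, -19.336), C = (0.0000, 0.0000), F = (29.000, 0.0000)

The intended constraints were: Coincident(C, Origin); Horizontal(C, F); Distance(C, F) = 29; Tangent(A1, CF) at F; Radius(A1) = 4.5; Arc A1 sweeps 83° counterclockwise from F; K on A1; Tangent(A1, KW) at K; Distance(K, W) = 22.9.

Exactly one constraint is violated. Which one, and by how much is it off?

Distance(K, W) = 22.9 — off by 7.40.

C = (0.00, 0.00) ✓; C.y = 0.00, F.y = 0.00 ✓; |CF| = 29.00 ✓; ∠(AF, FC) = 90.00° ✓; |AF| = 4.500 ✓; bearing(A→K) − bearing(A→F) = 83.00° ✓; |AK| = 4.500 ✓; ∠(AK, KW) = 90.00° ✓; |KW| = 15.50 ✗.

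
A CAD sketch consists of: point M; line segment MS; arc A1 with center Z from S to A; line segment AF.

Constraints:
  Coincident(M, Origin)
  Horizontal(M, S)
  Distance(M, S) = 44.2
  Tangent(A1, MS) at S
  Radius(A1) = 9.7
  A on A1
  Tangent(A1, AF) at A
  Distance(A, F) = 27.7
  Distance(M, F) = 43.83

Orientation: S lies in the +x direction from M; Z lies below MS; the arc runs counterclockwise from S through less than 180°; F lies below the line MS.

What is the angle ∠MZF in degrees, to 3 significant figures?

68.2°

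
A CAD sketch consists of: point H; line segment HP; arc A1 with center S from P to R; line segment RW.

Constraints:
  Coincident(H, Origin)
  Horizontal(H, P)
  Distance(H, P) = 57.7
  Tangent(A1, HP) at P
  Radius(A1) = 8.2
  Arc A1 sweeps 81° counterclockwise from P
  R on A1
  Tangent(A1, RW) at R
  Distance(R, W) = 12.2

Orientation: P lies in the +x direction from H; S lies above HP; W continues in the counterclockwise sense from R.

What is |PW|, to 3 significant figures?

21.4

H is at the origin; H and P share the same y with |HP| = 57.7 and P on the +x side, so P = (57.7, 0.00). A1 meets HP tangentially, so SP is at right angles to HP, so S = P + (0, 8.2) = (57.7, 8.20). On A1, P sits at bearing -90° from S; an 81° counterclockwise sweep puts R at bearing -9°, so R = S + 8.2·(cos -9°, sin -9°) = (65.8, 6.92). Since A1 is tangent to RW there, SR ⟂ RW, so RW runs along (−sin -9°, cos -9°); with |RW| = 12.2, W = (67.7, 19.0). Then |PW| = |W − P| = 21.4.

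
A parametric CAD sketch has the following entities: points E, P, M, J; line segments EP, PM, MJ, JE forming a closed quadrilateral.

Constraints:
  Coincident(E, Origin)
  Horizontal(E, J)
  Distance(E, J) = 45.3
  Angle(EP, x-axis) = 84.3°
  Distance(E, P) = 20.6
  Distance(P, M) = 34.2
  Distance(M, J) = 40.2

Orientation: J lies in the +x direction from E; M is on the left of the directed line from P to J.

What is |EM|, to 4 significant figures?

49.23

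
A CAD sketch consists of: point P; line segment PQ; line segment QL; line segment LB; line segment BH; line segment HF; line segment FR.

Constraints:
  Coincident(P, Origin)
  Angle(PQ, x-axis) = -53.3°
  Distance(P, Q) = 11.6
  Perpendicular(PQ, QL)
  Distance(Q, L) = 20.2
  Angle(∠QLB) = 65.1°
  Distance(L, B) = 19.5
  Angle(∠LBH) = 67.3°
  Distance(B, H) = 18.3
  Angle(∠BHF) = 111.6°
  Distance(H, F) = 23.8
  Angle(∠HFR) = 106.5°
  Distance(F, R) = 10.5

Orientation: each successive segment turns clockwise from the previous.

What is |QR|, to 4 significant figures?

25.64

P is at the origin; PQ runs at -53.3° with length 11.6, so Q = (6.932, -9.301). PQ is perpendicular to QL, so QL runs at -143.3°; with |QL| = 20.2, L = (-9.263, -21.37). ∠QLB = 65.1° gives LB at 101.8° from the x-axis; with |LB| = 19.5, B = (-13.25, -2.285). ∠LBH = 67.3° gives BH at -10.90° from the x-axis; with |BH| = 18.3, H = (4.719, -5.745). ∠BHF = 111.6° gives HF at -79.30° from the x-axis; with |HF| = 23.8, F = (9.138, -29.13). ∠HFR = 106.5° gives FR at -152.8° from the x-axis; with |FR| = 10.5, R = (-0.2013, -33.93). Then |QR| = |R − Q| = 25.64.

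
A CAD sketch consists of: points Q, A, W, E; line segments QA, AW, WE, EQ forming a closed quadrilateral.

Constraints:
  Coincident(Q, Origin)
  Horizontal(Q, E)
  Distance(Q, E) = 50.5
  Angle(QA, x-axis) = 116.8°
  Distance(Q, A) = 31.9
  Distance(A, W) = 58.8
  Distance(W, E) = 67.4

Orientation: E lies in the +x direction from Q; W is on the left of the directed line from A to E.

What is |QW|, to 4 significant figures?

72.19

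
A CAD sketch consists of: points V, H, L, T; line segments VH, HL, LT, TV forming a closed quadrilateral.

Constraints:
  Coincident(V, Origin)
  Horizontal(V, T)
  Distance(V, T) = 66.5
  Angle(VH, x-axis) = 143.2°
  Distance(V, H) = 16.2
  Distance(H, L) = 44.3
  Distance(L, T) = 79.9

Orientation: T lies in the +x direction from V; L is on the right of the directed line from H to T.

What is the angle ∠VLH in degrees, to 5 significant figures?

18.994°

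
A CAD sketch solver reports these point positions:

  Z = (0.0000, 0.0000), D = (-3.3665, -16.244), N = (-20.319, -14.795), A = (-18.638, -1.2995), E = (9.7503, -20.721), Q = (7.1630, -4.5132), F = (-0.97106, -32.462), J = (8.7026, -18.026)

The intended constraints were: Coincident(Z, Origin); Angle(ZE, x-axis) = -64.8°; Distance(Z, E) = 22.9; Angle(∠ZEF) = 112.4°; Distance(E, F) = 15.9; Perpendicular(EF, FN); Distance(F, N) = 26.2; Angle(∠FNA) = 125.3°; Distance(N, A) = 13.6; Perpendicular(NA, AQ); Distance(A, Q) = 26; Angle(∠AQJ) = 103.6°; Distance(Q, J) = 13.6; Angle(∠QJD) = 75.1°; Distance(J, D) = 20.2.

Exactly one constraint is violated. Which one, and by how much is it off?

Distance(J, D) = 20.2 — off by 8.00.

Z = (0.00, 0.00) ✓; ZE at -64.80° ✓; |ZE| = 22.90 ✓; ∠ZEF = 112.4° ✓; |EF| = 15.90 ✓; ∠(EF, FN) = 90.00° ✓; |FN| = 26.20 ✓; ∠FNA = 125.3° ✓; |NA| = 13.60 ✓; ∠(NA, AQ) = 90.00° ✓; |AQ| = 26.00 ✓; ∠AQJ = 103.6° ✓; |QJ| = 13.60 ✓; ∠QJD = 75.10° ✓; |JD| = 12.20 ✗.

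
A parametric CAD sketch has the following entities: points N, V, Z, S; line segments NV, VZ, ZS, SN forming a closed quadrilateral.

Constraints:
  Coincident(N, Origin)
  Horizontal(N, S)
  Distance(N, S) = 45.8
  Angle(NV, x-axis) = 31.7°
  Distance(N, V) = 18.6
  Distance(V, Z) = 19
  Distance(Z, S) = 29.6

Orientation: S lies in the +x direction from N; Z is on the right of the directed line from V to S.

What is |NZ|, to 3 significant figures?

19.9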